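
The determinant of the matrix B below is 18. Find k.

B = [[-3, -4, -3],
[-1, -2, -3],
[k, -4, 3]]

Expanding along the row containing k, det(B) is linear in k: det(B) = (6)·k + (30).
Set (6)·k + (30) = 18  ⇒  (6)·k = -12  ⇒  k = -2.

k = -2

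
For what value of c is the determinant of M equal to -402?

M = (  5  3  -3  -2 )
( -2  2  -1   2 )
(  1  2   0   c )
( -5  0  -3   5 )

c = -7

Expanding along the column containing c, det(M) is linear in c: det(M) = (63)·c + (39).
Set (63)·c + (39) = -402  ⇒  (63)·c = -441  ⇒  c = -7.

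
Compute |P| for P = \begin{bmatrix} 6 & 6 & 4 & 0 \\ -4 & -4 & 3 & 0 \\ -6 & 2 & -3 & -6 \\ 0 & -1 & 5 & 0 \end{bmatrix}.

204

Expand along column 4 (it has 3 zeros):
  − (-6) · M_34   where M_34 = det([6 6 4; -4 -4 3; 0 -1 5]) = 34
det = (-1)·(-6)·(34) = 204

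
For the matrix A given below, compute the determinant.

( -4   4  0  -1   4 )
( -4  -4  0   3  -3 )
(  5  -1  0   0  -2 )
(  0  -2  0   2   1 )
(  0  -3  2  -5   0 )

The determinant is 164.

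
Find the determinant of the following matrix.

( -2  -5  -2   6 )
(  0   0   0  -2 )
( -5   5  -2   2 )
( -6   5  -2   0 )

The determinant is 40.

Expand along row 2 (it has 3 zeros):
  + (-2) · M_24   where M_24 = det([-2 -5 -2; -5 5 -2; -6 5 -2]) = -20
det = (+1)·(-2)·(-20) = 40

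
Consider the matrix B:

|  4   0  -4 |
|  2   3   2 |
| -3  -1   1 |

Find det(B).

Expand along column 2:
  + 3 · |4 -4; -3 1| = 3·(4 − 12) = -24
  − (-1) · |4 -4; 2 2| = −(-1)·(8 − (-8)) = 16
Sum: (-24) + (16) = -8

-8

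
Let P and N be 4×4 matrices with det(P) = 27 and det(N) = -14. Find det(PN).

|PN| = -378

det(PN) = det(P)·det(N) = (27)·(-14) = -378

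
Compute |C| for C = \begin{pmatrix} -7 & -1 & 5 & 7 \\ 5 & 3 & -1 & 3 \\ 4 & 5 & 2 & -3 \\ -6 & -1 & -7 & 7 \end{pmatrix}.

det(C) = 2584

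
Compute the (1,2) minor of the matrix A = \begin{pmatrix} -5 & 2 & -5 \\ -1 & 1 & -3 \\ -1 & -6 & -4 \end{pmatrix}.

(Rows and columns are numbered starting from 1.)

Delete row 1 and column 2; the remaining 2×2 submatrix is [-1 -3; -1 -4].
Its determinant is (-1)·(-4) − (-3)·(-1) = 1.

1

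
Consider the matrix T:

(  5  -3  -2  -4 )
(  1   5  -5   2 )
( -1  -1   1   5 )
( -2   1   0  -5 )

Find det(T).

The determinant is 265.

Expand along row 4 (it has 1 zero):
  − (-2) · M_41   where M_41 = det([-3 -2 -4; 5 -5 2; -1 1 5]) = 135
  + (1) · M_42   where M_42 = det([5 -2 -4; 1 -5 2; -1 1 5]) = -105
  + (-5) · M_44   where M_44 = det([5 -3 -2; 1 5 -5; -1 -1 1]) = -20
det = (-1)·(-2)·(135) + (+1)·(1)·(-105) + (+1)·(-5)·(-20) = 265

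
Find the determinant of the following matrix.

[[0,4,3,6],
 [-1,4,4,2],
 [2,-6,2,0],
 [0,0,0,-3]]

-102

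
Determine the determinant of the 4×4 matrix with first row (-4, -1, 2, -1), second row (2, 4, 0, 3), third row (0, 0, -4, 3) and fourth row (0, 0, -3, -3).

-294

The matrix is block upper-triangular with a 2×2 block and a 2×2 block on the diagonal, so its determinant equals the product of the determinants of the diagonal blocks.
det of the 2×2 block = -14
det of the 2×2 block = 21
det = (-14)·(21) = -294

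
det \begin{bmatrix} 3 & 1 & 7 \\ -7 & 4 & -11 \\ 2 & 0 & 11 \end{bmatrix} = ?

Expand along row 3:
  + 2 · |1 7; 4 -11| = 2·(-11 − 28) = -78
  + 11 · |3 1; -7 4| = 11·(12 − (-7)) = 209
Sum: (-78) + (209) = 131

131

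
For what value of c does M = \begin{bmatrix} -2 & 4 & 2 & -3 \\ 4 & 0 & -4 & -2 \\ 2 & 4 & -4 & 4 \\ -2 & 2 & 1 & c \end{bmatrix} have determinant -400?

Expanding along the column containing c, det(M) is linear in c: det(M) = (32)·c + (-112).
Set (32)·c + (-112) = -400  ⇒  (32)·c = -288  ⇒  c = -9.

c = -9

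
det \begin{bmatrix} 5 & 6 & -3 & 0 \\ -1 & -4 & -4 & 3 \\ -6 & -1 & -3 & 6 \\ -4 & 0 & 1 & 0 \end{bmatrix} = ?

Expand along row 4 (it has 2 zeros):
  − (-4) · M_41   where M_41 = det([6 -3 0; -4 -4 3; -1 -3 6]) = -153
  − (1) · M_43   where M_43 = det([5 6 0; -1 -4 3; -6 -1 6]) = -177
det = (-1)·(-4)·(-153) + (-1)·(1)·(-177) = -435

-435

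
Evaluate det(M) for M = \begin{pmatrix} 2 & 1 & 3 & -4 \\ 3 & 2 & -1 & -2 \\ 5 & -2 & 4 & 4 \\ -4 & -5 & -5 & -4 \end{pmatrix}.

|M| = 964

Expand along row 1:
  + (2) · M_11   where M_11 = det([2 -1 -2; -2 4 4; -5 -5 -4]) = -24
  − (1) · M_12   where M_12 = det([3 -1 -2; 5 4 4; -4 -5 -4]) = 26
  + (3) · M_13   where M_13 = det([3 2 -2; 5 -2 4; -4 -5 -4]) = 158
  − (-4) · M_14   where M_14 = det([3 2 -1; 5 -2 4; -4 -5 -5]) = 141
det = (+1)·(2)·(-24) + (-1)·(1)·(26) + (+1)·(3)·(158) + (-1)·(-4)·(141) = 964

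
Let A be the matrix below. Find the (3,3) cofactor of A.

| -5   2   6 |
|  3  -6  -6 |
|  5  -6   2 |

Delete row 3 and column 3; the remaining 2×2 submatrix is [-5 2; 3 -6].
Its determinant is (-5)·(-6) − 2·3 = 24.
The cofactor carries sign (−1)^(3+3) = +1, so C_{3,3} = +(24) = 24.

24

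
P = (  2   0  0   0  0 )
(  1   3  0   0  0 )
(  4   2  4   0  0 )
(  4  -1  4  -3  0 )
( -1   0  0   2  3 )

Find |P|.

P is lower triangular, so det(P) is the product of the diagonal entries:
det = (2) · (3) · (4) · (-3) · (3) = -216

-216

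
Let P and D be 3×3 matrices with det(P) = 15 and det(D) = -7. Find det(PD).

|PD| = -105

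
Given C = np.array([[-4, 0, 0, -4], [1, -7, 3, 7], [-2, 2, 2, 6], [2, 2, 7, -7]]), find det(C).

-2720

Expand along row 1 (it has 2 zeros):
  + (-4) · M_11   where M_11 = det([-7 3 7; 2 2 6; 2 7 -7]) = 540
  − (-4) · M_14   where M_14 = det([1 -7 3; -2 2 2; 2 2 7]) = -140
det = (+1)·(-4)·(540) + (-1)·(-4)·(-140) = -2720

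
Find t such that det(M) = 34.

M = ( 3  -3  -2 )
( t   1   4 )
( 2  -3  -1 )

t = 7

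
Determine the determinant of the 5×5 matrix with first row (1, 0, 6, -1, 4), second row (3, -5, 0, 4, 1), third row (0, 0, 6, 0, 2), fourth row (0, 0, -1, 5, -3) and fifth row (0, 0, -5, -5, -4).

The matrix is block upper-triangular with a 2×2 block and a 3×3 block on the diagonal, so its determinant equals the product of the determinants of the diagonal blocks.
det of the 2×2 block = -5
det of the 3×3 block = -150
det = (-5)·(-150) = 750

750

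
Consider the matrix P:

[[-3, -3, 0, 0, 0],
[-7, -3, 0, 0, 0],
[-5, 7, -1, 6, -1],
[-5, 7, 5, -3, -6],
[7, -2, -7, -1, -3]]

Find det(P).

P is block lower-triangular with a 2×2 block and a 3×3 block on the diagonal, so its determinant equals the product of the determinants of the diagonal blocks.
det of the 2×2 block = -12
det of the 3×3 block = 365
det = (-12)·(365) = -4380

-4380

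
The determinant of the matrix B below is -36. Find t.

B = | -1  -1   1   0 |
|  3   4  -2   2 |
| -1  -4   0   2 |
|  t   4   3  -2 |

-4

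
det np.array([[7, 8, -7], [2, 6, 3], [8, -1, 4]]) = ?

The determinant is 667.

Expand along row 1:
  + 7 · |6 3; -1 4| = 7·(24 − (-3)) = 189
  − 8 · |2 3; 8 4| = −8·(8 − 24) = 128
  + (-7) · |2 6; 8 -1| = (-7)·(-2 − 48) = 350
Sum: (189) + (128) + (350) = 667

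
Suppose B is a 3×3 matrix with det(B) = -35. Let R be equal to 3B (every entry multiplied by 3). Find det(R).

For a 3×3 matrix, det(3B) = 3^3·det(B) = 27·det(B).
det(R) = (27)·(-35) = -945

|R| = -945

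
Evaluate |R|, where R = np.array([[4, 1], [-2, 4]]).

|R| = 18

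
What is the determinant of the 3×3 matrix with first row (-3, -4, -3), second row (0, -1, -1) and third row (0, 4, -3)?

The determinant is -21.

Expand along column 1:
  + (-3) · |-1 -1; 4 -3| = (-3)·(3 − (-4)) = -21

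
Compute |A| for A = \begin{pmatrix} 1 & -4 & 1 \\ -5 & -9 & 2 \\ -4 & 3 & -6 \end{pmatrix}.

Expand along row 1:
  + 1 · |-9 2; 3 -6| = 1·(54 − 6) = 48
  − (-4) · |-5 2; -4 -6| = −(-4)·(30 − (-8)) = 152
  + 1 · |-5 -9; -4 3| = 1·(-15 − 36) = -51
Sum: (48) + (152) + (-51) = 149

149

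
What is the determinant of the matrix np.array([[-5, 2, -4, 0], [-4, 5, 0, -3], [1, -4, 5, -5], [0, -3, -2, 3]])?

Expand along row 1 (it has 1 zero):
  + (-5) · M_11   where M_11 = det([5 0 -3; -4 5 -5; -3 -2 3]) = -44
  − (2) · M_12   where M_12 = det([-4 0 -3; 1 5 -5; 0 -2 3]) = -14
  + (-4) · M_13   where M_13 = det([-4 5 -3; 1 -4 -5; 0 -3 3]) = 102
det = (+1)·(-5)·(-44) + (-1)·(2)·(-14) + (+1)·(-4)·(102) = -160

-160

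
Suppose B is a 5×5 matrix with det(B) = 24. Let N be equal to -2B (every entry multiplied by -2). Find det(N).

For a 5×5 matrix, det(-2B) = (-2)^5·det(B) = -32·det(B).
det(N) = (-32)·(24) = -768

-768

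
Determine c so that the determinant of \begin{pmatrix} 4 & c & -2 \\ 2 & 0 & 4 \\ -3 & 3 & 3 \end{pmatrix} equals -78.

c = 1

Expanding along the row containing c, det(M) is linear in c: det(M) = (-18)·c + (-60).
Set (-18)·c + (-60) = -78  ⇒  (-18)·c = -18  ⇒  c = 1.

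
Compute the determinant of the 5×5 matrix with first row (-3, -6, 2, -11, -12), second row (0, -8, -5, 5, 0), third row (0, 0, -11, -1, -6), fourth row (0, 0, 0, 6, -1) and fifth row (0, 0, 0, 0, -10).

The determinant is 15840.

The matrix is upper triangular, so the determinant is the product of the diagonal entries:
det = (-3) · (-8) · (-11) · (6) · (-10) = 15840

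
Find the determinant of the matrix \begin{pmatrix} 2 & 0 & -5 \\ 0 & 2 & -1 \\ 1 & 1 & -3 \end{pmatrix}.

Expand along column 1:
  + 2 · |2 -1; 1 -3| = 2·(-6 − (-1)) = -10
  + 1 · |0 -5; 2 -1| = 1·(0 − (-10)) = 10
Sum: (-10) + (10) = 0

The determinant is 0.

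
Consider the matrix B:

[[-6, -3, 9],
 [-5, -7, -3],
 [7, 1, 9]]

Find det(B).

Expand along row 1:
  + (-6) · |-7 -3; 1 9| = (-6)·(-63 − (-3)) = 360
  − (-3) · |-5 -3; 7 9| = −(-3)·(-45 − (-21)) = -72
  + 9 · |-5 -7; 7 1| = 9·(-5 − (-49)) = 396
Sum: (360) + (-72) + (396) = 684

684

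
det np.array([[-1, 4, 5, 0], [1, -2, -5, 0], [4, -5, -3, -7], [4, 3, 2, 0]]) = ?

Expand along column 4 (it has 3 zeros):
  − (-7) · M_34   where M_34 = det([-1 4 5; 1 -2 -5; 4 3 2]) = -44
det = (-1)·(-7)·(-44) = -308

-308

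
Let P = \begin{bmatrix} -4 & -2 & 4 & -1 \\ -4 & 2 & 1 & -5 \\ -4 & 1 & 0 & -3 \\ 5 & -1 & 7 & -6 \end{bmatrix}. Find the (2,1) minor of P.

-13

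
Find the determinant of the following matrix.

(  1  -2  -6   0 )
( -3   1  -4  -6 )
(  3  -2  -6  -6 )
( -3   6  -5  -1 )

Expand along row 1 (it has 1 zero):
  + (1) · M_11   where M_11 = det([1 -4 -6; -2 -6 -6; 6 -5 -1]) = -148
  − (-2) · M_12   where M_12 = det([-3 -4 -6; 3 -6 -6; -3 -5 -1]) = 186
  + (-6) · M_13   where M_13 = det([-3 1 -6; 3 -2 -6; -3 6 -1]) = -165
det = (+1)·(1)·(-148) + (-1)·(-2)·(186) + (+1)·(-6)·(-165) = 1214

The determinant is 1214.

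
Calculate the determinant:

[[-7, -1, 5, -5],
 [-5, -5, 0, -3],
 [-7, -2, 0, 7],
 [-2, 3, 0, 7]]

375

Expand along column 3 (it has 3 zeros):
  + (5) · M_13   where M_13 = det([-5 -5 -3; -7 -2 7; -2 3 7]) = 75
det = (+1)·(5)·(75) = 375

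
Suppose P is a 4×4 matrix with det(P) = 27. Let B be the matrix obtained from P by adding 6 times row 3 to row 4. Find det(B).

The determinant is 27.

Adding a multiple of one row to another leaves the determinant unchanged.
det(B) = (1)·(27) = 27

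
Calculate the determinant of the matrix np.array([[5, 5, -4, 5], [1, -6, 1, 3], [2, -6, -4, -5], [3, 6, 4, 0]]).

-2665

Expand along row 4 (it has 1 zero):
  − (3) · M_41   where M_41 = det([5 -4 5; -6 1 3; -6 -4 -5]) = 377
  + (6) · M_42   where M_42 = det([5 -4 5; 1 1 3; 2 -4 -5]) = -39
  − (4) · M_43   where M_43 = det([5 5 5; 1 -6 3; 2 -6 -5]) = 325
det = (-1)·(3)·(377) + (+1)·(6)·(-39) + (-1)·(4)·(325) = -2665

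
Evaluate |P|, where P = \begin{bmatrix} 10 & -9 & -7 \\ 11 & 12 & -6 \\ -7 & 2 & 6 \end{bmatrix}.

|P| = 314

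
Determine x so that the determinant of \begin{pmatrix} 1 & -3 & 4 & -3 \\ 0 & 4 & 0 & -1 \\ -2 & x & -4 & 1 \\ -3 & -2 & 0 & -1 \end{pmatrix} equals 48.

x = 5

Expanding along the column containing x, det(A) is linear in x: det(A) = (-12)·x + (108).
Set (-12)·x + (108) = 48  ⇒  (-12)·x = -60  ⇒  x = 5.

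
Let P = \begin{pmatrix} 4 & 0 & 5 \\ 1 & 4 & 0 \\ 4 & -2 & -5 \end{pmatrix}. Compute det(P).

Expand along row 1:
  + 4 · |4 0; -2 -5| = 4·(-20 − 0) = -80
  + 5 · |1 4; 4 -2| = 5·(-2 − 16) = -90
Sum: (-80) + (-90) = -170

-170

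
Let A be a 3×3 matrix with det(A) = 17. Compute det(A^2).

det(A^2) = (det A)^2 = (17)^2 = 289

289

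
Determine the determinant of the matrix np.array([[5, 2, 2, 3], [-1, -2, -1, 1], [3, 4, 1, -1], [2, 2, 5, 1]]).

Expand along row 1:
  + (5) · M_11   where M_11 = det([-2 -1 1; 4 1 -1; 2 5 1]) = 12
  − (2) · M_12   where M_12 = det([-1 -1 1; 3 1 -1; 2 5 1]) = 12
  + (2) · M_13   where M_13 = det([-1 -2 1; 3 4 -1; 2 2 1]) = 2
  − (3) · M_14   where M_14 = det([-1 -2 -1; 3 4 1; 2 2 5]) = 10
det = (+1)·(5)·(12) + (-1)·(2)·(12) + (+1)·(2)·(2) + (-1)·(3)·(10) = 10

The determinant is 10.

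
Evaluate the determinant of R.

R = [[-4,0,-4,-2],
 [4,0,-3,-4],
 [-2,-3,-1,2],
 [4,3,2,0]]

Expand along column 2 (it has 2 zeros):
  − (-3) · M_32   where M_32 = det([-4 -4 -2; 4 -3 -4; 4 2 0]) = -8
  + (3) · M_42   where M_42 = det([-4 -4 -2; 4 -3 -4; -2 -1 2]) = 60
det = (-1)·(-3)·(-8) + (+1)·(3)·(60) = 156

det(R) = 156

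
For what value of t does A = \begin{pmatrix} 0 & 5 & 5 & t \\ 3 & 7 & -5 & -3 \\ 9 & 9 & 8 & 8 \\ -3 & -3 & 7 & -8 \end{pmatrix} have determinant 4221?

t = -3

Expanding along the row containing t, det(A) is linear in t: det(A) = (348)·t + (5265).
Set (348)·t + (5265) = 4221  ⇒  (348)·t = -1044  ⇒  t = -3.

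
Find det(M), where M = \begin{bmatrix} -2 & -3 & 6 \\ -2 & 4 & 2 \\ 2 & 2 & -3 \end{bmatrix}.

Expand along row 1:
  + (-2) · |4 2; 2 -3| = (-2)·(-12 − 4) = 32
  − (-3) · |-2 2; 2 -3| = −(-3)·(6 − 4) = 6
  + 6 · |-2 4; 2 2| = 6·(-4 − 8) = -72
Sum: (32) + (6) + (-72) = -34

-34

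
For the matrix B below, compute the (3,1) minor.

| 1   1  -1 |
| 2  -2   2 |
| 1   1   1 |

Delete row 3 and column 1; the remaining 2×2 submatrix is [1 -1; -2 2].
Its determinant is 1·2 − (-1)·(-2) = 0.

0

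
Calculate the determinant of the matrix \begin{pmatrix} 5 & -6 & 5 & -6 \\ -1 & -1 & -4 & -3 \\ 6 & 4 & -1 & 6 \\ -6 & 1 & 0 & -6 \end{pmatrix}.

-1635

Expand along row 4 (it has 1 zero):
  − (-6) · M_41   where M_41 = det([-6 5 -6; -1 -4 -3; 4 -1 6]) = 30
  + (1) · M_42   where M_42 = det([5 5 -6; -1 -4 -3; 6 -1 6]) = -345
  + (-6) · M_44   where M_44 = det([5 -6 5; -1 -1 -4; 6 4 -1]) = 245
det = (-1)·(-6)·(30) + (+1)·(1)·(-345) + (+1)·(-6)·(245) = -1635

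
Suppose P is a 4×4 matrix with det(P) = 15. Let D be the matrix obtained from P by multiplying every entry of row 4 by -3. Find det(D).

det(D) = -45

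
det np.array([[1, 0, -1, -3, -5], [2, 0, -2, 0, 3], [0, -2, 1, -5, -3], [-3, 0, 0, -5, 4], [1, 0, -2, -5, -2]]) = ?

Expand along column 2 (it has 4 zeros):
  − (-2) · M_32   where M_32 = det([1 -1 -3 -5; 2 -2 0 3; -3 0 -5 4; 1 -2 -5 -2]) = 16
det = (-1)·(-2)·(16) = 32

32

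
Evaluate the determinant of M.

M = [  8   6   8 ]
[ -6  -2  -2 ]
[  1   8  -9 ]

Expand along column 1:
  + 8 · |-2 -2; 8 -9| = 8·(18 − (-16)) = 272
  − (-6) · |6 8; 8 -9| = −(-6)·(-54 − 64) = -708
  + 1 · |6 8; -2 -2| = 1·(-12 − (-16)) = 4
Sum: (272) + (-708) + (4) = -432

-432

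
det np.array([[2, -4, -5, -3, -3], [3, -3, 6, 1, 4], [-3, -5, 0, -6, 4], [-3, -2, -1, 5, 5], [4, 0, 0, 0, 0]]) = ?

7248

Expand along row 5 (it has 4 zeros):
  + (4) · M_51   where M_51 = det([-4 -5 -3 -3; -3 6 1 4; -5 0 -6 4; -2 -1 5 5]) = 1812
det = (+1)·(4)·(1812) = 7248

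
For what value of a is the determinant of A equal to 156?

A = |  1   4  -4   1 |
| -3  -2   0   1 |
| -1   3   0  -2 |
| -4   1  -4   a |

Expanding along the row containing a, det(A) is linear in a: det(A) = (44)·a + (-108).
Set (44)·a + (-108) = 156  ⇒  (44)·a = 264  ⇒  a = 6.

6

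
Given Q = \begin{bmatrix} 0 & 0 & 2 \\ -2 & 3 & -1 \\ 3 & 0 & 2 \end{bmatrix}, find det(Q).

Expand along row 1:
  + 2 · |-2 3; 3 0| = 2·(0 − 9) = -18

The determinant is -18.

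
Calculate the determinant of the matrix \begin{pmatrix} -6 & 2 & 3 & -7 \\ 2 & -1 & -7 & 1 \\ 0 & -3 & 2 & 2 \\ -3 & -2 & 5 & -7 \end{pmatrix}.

Expand along row 3 (it has 1 zero):
  − (-3) · M_32   where M_32 = det([-6 3 -7; 2 -7 1; -3 5 -7]) = -154
  + (2) · M_33   where M_33 = det([-6 2 -7; 2 -1 1; -3 -2 -7]) = 17
  − (2) · M_34   where M_34 = det([-6 2 3; 2 -1 -7; -3 -2 5]) = 115
det = (-1)·(-3)·(-154) + (+1)·(2)·(17) + (-1)·(2)·(115) = -658

-658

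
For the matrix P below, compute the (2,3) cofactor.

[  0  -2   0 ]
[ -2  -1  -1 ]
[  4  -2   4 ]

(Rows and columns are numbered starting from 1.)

The cofactor is -8.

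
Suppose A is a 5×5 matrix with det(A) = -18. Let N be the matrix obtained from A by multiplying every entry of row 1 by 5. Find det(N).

-90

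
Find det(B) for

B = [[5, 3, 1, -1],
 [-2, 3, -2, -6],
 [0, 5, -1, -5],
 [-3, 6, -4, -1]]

Expand along row 3 (it has 1 zero):
  − (5) · M_32   where M_32 = det([5 1 -1; -2 -2 -6; -3 -4 -1]) = -96
  + (-1) · M_33   where M_33 = det([5 3 -1; -2 3 -6; -3 6 -1]) = 216
  − (-5) · M_34   where M_34 = det([5 3 1; -2 3 -2; -3 6 -4]) = -9
det = (-1)·(5)·(-96) + (+1)·(-1)·(216) + (-1)·(-5)·(-9) = 219

|B| = 219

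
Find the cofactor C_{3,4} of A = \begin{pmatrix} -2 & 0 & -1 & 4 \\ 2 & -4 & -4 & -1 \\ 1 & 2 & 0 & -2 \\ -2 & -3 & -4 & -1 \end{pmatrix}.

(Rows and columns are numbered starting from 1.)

Delete row 3 and column 4; the remaining 3×3 submatrix is [-2 0 -1; 2 -4 -4; -2 -3 -4].
Its determinant is 6.
The cofactor carries sign (−1)^(3+4) = −1, so C_{3,4} = −(6) = -6.

-6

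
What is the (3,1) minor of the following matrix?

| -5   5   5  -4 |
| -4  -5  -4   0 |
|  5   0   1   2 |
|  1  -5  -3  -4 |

0

Delete row 3 and column 1; the remaining 3×3 submatrix is [5 5 -4; -5 -4 0; -5 -3 -4].
Its determinant is 0.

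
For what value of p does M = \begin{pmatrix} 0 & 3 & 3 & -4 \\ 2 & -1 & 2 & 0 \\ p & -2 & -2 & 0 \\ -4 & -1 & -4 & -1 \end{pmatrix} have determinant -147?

p = 3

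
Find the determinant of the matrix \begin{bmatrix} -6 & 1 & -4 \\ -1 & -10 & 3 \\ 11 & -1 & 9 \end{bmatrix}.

Expand along column 1:
  + (-6) · |-10 3; -1 9| = (-6)·(-90 − (-3)) = 522
  − (-1) · |1 -4; -1 9| = −(-1)·(9 − 4) = 5
  + 11 · |1 -4; -10 3| = 11·(3 − 40) = -407
Sum: (522) + (5) + (-407) = 120

120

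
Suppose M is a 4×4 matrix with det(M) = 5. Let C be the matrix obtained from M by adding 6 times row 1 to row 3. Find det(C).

Adding a multiple of one row to another leaves the determinant unchanged.
det(C) = (1)·(5) = 5

5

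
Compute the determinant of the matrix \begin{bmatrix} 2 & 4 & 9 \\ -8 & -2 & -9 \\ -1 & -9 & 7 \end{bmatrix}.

700

Expand along row 1:
  + 2 · |-2 -9; -9 7| = 2·(-14 − 81) = -190
  − 4 · |-8 -9; -1 7| = −4·(-56 − 9) = 260
  + 9 · |-8 -2; -1 -9| = 9·(72 − 2) = 630
Sum: (-190) + (260) + (630) = 700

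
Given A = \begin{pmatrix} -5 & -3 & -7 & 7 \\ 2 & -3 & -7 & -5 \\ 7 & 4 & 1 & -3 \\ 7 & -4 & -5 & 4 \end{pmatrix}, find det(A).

-3795

Expand along row 1:
  + (-5) · M_11   where M_11 = det([-3 -7 -5; 4 1 -3; -4 -5 4]) = 141
  − (-3) · M_12   where M_12 = det([2 -7 -5; 7 1 -3; 7 -5 4]) = 531
  + (-7) · M_13   where M_13 = det([2 -3 -5; 7 4 -3; 7 -4 4]) = 435
  − (7) · M_14   where M_14 = det([2 -3 -7; 7 4 1; 7 -4 -5]) = 234
det = (+1)·(-5)·(141) + (-1)·(-3)·(531) + (+1)·(-7)·(435) + (-1)·(7)·(234) = -3795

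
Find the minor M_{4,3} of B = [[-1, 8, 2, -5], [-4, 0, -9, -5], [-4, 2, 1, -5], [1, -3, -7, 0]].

Delete row 4 and column 3; the remaining 3×3 submatrix is [-1 8 -5; -4 0 -5; -4 2 -5].
Its determinant is 30.

The minor is 30.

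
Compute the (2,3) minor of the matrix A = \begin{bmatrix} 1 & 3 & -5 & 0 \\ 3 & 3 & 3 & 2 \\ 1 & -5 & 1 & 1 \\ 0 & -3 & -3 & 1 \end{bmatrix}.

-5

Delete row 2 and column 3; the remaining 3×3 submatrix is [1 3 0; 1 -5 1; 0 -3 1].
Its determinant is -5.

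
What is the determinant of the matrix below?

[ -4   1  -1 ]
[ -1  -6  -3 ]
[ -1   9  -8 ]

-290

Expand along column 1:
  + (-4) · |-6 -3; 9 -8| = (-4)·(48 − (-27)) = -300
  − (-1) · |1 -1; 9 -8| = −(-1)·(-8 − (-9)) = 1
  + (-1) · |1 -1; -6 -3| = (-1)·(-3 − 6) = 9
Sum: (-300) + (1) + (9) = -290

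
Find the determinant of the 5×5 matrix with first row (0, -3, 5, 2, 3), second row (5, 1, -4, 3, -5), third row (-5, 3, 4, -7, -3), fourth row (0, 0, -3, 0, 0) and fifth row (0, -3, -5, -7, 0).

Expand along row 4 (it has 4 zeros):
  − (-3) · M_43   where M_43 = det([0 -3 2 3; 5 1 3 -5; -5 3 -7 -3; 0 -3 -7 0]) = -480
det = (-1)·(-3)·(-480) = -1440

The determinant is -1440.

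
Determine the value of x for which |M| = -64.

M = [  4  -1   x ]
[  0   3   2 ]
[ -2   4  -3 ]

0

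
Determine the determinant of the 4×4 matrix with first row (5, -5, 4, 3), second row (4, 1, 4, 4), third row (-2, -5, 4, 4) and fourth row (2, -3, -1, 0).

306

Expand along row 4 (it has 1 zero):
  − (2) · M_41   where M_41 = det([-5 4 3; 1 4 4; -5 4 4]) = -24
  + (-3) · M_42   where M_42 = det([5 4 3; 4 4 4; -2 4 4]) = -24
  − (-1) · M_43   where M_43 = det([5 -5 3; 4 1 4; -2 -5 4]) = 186
det = (-1)·(2)·(-24) + (+1)·(-3)·(-24) + (-1)·(-1)·(186) = 306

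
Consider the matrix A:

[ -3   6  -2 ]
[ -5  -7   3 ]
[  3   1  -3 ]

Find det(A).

-122

Expand along column 1:
  + (-3) · |-7 3; 1 -3| = (-3)·(21 − 3) = -54
  − (-5) · |6 -2; 1 -3| = −(-5)·(-18 − (-2)) = -80
  + 3 · |6 -2; -7 3| = 3·(18 − 14) = 12
Sum: (-54) + (-80) + (12) = -122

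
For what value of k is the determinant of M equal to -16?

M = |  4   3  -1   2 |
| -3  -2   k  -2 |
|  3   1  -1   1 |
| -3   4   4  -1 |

3

Expanding along the row containing k, det(M) is linear in k: det(M) = (-10)·k + (14).
Set (-10)·k + (14) = -16  ⇒  (-10)·k = -30  ⇒  k = 3.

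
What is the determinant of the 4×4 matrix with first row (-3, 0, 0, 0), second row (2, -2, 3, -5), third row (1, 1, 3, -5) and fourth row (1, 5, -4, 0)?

Expand along row 1 (it has 3 zeros):
  + (-3) · M_11   where M_11 = det([-2 3 -5; 1 3 -5; 5 -4 0]) = 60
det = (+1)·(-3)·(60) = -180

The determinant is -180.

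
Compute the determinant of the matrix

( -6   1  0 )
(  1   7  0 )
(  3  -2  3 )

The determinant is -129.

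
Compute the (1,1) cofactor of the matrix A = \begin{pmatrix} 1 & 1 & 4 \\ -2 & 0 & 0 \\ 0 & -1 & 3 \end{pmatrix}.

Delete row 1 and column 1; the remaining 2×2 submatrix is [0 0; -1 3].
Its determinant is 0·3 − 0·(-1) = 0.
The cofactor carries sign (−1)^(1+1) = +1, so C_{1,1} = +(0) = 0.

0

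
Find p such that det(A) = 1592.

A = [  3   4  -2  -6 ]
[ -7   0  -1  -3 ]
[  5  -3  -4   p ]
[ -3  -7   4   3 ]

p = -1

Expanding along the column containing p, det(A) is linear in p: det(A) = (-5)·p + (1587).
Set (-5)·p + (1587) = 1592  ⇒  (-5)·p = 5  ⇒  p = -1.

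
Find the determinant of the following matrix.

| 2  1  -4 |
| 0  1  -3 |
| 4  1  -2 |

6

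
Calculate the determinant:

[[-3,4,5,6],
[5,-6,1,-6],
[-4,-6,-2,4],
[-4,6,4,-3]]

Expand along row 1:
  + (-3) · M_11   where M_11 = det([-6 1 -6; -6 -2 4; 6 4 -3]) = 138
  − (4) · M_12   where M_12 = det([5 1 -6; -4 -2 4; -4 4 -3]) = 66
  + (5) · M_13   where M_13 = det([5 -6 -6; -4 -6 4; -4 6 -3]) = 426
  − (6) · M_14   where M_14 = det([5 -6 1; -4 -6 -2; -4 6 4]) = -252
det = (+1)·(-3)·(138) + (-1)·(4)·(66) + (+1)·(5)·(426) + (-1)·(6)·(-252) = 2964

2964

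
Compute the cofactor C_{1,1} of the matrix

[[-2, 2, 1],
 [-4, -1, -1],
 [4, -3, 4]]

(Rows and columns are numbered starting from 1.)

The cofactor is -7.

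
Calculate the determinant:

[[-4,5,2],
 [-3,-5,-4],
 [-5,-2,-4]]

The determinant is -46.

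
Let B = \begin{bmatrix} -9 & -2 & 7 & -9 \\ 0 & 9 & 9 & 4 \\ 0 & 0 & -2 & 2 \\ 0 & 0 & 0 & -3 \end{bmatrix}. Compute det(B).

B is upper triangular, so det(B) is the product of the diagonal entries:
det = (-9) · (9) · (-2) · (-3) = -486

-486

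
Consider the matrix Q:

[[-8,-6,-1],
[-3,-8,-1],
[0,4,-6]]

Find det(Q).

Expand along column 1:
  + (-8) · |-8 -1; 4 -6| = (-8)·(48 − (-4)) = -416
  − (-3) · |-6 -1; 4 -6| = −(-3)·(36 − (-4)) = 120
Sum: (-416) + (120) = -296

det(Q) = -296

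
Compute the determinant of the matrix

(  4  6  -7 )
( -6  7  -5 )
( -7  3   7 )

Expand along column 1:
  + 4 · |7 -5; 3 7| = 4·(49 − (-15)) = 256
  − (-6) · |6 -7; 3 7| = −(-6)·(42 − (-21)) = 378
  + (-7) · |6 -7; 7 -5| = (-7)·(-30 − (-49)) = -133
Sum: (256) + (378) + (-133) = 501

501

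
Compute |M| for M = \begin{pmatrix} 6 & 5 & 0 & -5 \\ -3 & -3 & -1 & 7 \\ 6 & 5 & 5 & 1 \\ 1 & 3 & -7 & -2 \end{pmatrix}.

det(M) = -479

Expand along row 1 (it has 1 zero):
  + (6) · M_11   where M_11 = det([-3 -1 7; 5 5 1; 3 -7 -2]) = -354
  − (5) · M_12   where M_12 = det([-3 -1 7; 6 5 1; 1 -7 -2]) = -333
  − (-5) · M_14   where M_14 = det([-3 -3 -1; 6 5 5; 1 3 -7]) = -4
det = (+1)·(6)·(-354) + (-1)·(5)·(-333) + (-1)·(-5)·(-4) = -479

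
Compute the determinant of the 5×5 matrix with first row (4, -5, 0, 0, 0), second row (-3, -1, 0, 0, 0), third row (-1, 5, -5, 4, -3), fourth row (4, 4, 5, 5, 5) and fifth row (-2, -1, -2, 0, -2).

The matrix is block lower-triangular with a 2×2 block and a 3×3 block on the diagonal, so its determinant equals the product of the determinants of the diagonal blocks.
det of the 2×2 block = -19
det of the 3×3 block = 20
det = (-19)·(20) = -380

The determinant is -380.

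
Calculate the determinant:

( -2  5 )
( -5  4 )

17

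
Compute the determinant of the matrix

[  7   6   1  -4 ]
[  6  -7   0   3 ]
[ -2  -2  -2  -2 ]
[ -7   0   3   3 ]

Expand along row 2 (it has 1 zero):
  − (6) · M_21   where M_21 = det([6 1 -4; -2 -2 -2; 0 3 3]) = 30
  + (-7) · M_22   where M_22 = det([7 1 -4; -2 -2 -2; -7 3 3]) = 100
  + (3) · M_24   where M_24 = det([7 6 1; -2 -2 -2; -7 0 3]) = 64
det = (-1)·(6)·(30) + (+1)·(-7)·(100) + (+1)·(3)·(64) = -688

The determinant is -688.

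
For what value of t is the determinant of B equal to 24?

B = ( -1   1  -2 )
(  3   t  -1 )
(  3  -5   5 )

7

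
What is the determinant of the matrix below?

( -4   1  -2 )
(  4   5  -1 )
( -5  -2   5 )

-141

Expand along column 1:
  + (-4) · |5 -1; -2 5| = (-4)·(25 − 2) = -92
  − 4 · |1 -2; -2 5| = −4·(5 − 4) = -4
  + (-5) · |1 -2; 5 -1| = (-5)·(-1 − (-10)) = -45
Sum: (-92) + (-4) + (-45) = -141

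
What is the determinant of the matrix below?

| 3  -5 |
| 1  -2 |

det = 3·(-2) − (-5)·1 = -6 − (-5) = -1

The determinant is -1.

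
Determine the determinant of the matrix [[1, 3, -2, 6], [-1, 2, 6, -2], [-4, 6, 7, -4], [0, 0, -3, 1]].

7

Expand along row 4 (it has 2 zeros):
  − (-3) · M_43   where M_43 = det([1 3 6; -1 2 -2; -4 6 -4]) = 28
  + (1) · M_44   where M_44 = det([1 3 -2; -1 2 6; -4 6 7]) = -77
det = (-1)·(-3)·(28) + (+1)·(1)·(-77) = 7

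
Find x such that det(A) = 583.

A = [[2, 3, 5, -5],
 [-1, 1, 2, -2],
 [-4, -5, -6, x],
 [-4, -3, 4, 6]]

-5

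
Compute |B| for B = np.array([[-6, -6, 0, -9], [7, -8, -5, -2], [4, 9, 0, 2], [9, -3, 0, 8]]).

2265

Expand along column 3 (it has 3 zeros):
  − (-5) · M_23   where M_23 = det([-6 -6 -9; 4 9 2; 9 -3 8]) = 453
det = (-1)·(-5)·(453) = 2265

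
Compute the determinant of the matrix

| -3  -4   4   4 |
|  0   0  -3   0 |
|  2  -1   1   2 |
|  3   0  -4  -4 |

Expand along row 2 (it has 3 zeros):
  − (-3) · M_23   where M_23 = det([-3 -4 4; 2 -1 2; 3 0 -4]) = -56
det = (-1)·(-3)·(-56) = -168

-168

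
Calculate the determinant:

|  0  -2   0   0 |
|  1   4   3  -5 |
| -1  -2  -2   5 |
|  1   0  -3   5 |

20

Expand along row 1 (it has 3 zeros):
  − (-2) · M_12   where M_12 = det([1 3 -5; -1 -2 5; 1 -3 5]) = 10
det = (-1)·(-2)·(10) = 20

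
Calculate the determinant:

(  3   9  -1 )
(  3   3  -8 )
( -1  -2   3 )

Expand along column 1:
  + 3 · |3 -8; -2 3| = 3·(9 − 16) = -21
  − 3 · |9 -1; -2 3| = −3·(27 − 2) = -75
  + (-1) · |9 -1; 3 -8| = (-1)·(-72 − (-3)) = 69
Sum: (-21) + (-75) + (69) = -27

-27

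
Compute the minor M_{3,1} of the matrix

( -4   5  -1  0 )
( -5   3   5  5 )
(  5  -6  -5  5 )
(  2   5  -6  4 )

Delete row 3 and column 1; the remaining 3×3 submatrix is [5 -1 0; 3 5 5; 5 -6 4].
Its determinant is 237.

The minor is 237.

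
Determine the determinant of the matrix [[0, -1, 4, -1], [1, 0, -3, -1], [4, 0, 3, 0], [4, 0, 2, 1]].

Expand along column 2 (it has 3 zeros):
  − (-1) · M_12   where M_12 = det([1 -3 -1; 4 3 0; 4 2 1]) = 19
det = (-1)·(-1)·(19) = 19

The determinant is 19.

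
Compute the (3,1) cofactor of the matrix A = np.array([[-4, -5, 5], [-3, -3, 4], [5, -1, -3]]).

Delete row 3 and column 1; the remaining 2×2 submatrix is [-5 5; -3 4].
Its determinant is (-5)·4 − 5·(-3) = -5.
The cofactor carries sign (−1)^(3+1) = +1, so C_{3,1} = +(-5) = -5.

-5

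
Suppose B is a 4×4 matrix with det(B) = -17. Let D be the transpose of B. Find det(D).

det(D) = -17

det(Bᵀ) = det(B).
det(D) = (1)·(-17) = -17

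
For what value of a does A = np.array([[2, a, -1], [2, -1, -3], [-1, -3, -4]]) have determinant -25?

Expanding along the column containing a, det(A) is linear in a: det(A) = (11)·a + (-3).
Set (11)·a + (-3) = -25  ⇒  (11)·a = -22  ⇒  a = -2.

-2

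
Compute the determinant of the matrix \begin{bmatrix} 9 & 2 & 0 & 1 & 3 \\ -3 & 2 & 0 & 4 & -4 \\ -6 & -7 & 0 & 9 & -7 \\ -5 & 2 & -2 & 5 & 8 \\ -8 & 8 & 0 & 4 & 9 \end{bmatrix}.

The determinant is 14530.

Expand along column 3 (it has 4 zeros):
  − (-2) · M_43   where M_43 = det([9 2 1 3; -3 2 4 -4; -6 -7 9 -7; -8 8 4 9]) = 7265
det = (-1)·(-2)·(7265) = 14530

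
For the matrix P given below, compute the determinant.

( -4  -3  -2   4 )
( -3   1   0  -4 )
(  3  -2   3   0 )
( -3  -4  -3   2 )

Expand along row 2 (it has 1 zero):
  − (-3) · M_21   where M_21 = det([-3 -2 4; -2 3 0; -4 -3 2]) = 46
  + (1) · M_22   where M_22 = det([-4 -2 4; 3 3 0; -3 -3 2]) = -12
  + (-4) · M_24   where M_24 = det([-4 -3 -2; 3 -2 3; -3 -4 -3]) = -36
det = (-1)·(-3)·(46) + (+1)·(1)·(-12) + (+1)·(-4)·(-36) = 270

270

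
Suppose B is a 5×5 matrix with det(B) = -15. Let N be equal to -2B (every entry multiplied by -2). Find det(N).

For a 5×5 matrix, det(-2B) = (-2)^5·det(B) = -32·det(B).
det(N) = (-32)·(-15) = 480

480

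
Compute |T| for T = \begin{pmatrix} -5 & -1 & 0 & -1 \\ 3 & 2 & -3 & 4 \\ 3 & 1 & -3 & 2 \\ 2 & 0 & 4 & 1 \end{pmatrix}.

The determinant is 33.

Expand along row 1 (it has 1 zero):
  + (-5) · M_11   where M_11 = det([2 -3 4; 1 -3 2; 0 4 1]) = -3
  − (-1) · M_12   where M_12 = det([3 -3 4; 3 -3 2; 2 4 1]) = 36
  − (-1) · M_14   where M_14 = det([3 2 -3; 3 1 -3; 2 0 4]) = -18
det = (+1)·(-5)·(-3) + (-1)·(-1)·(36) + (-1)·(-1)·(-18) = 33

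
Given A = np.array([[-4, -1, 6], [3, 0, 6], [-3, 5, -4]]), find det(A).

Expand along row 2:
  − 3 · |-1 6; 5 -4| = −3·(4 − 30) = 78
  − 6 · |-4 -1; -3 5| = −6·(-20 − 3) = 138
Sum: (78) + (138) = 216

216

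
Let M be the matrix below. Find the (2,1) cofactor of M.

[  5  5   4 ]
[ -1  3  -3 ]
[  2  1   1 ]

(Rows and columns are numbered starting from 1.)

-1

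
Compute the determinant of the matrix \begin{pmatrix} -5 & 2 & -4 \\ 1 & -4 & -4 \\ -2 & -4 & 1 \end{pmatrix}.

162

Expand along column 1:
  + (-5) · |-4 -4; -4 1| = (-5)·(-4 − 16) = 100
  − 1 · |2 -4; -4 1| = −1·(2 − 16) = 14
  + (-2) · |2 -4; -4 -4| = (-2)·(-8 − 16) = 48
Sum: (100) + (14) + (48) = 162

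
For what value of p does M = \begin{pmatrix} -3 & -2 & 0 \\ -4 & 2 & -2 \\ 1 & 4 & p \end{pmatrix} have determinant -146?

Expanding along the column containing p, det(M) is linear in p: det(M) = (-14)·p + (-20).
Set (-14)·p + (-20) = -146  ⇒  (-14)·p = -126  ⇒  p = 9.

9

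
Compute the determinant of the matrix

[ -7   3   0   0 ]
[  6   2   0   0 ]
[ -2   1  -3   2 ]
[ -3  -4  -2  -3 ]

The matrix is block lower-triangular with a 2×2 block and a 2×2 block on the diagonal, so its determinant equals the product of the determinants of the diagonal blocks.
det of the 2×2 block = -32
det of the 2×2 block = 13
det = (-32)·(13) = -416

-416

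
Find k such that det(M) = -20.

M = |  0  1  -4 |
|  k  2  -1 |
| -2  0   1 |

Expanding along the column containing k, det(M) is linear in k: det(M) = (-1)·k + (-14).
Set (-1)·k + (-14) = -20  ⇒  (-1)·k = -6  ⇒  k = 6.

k = 6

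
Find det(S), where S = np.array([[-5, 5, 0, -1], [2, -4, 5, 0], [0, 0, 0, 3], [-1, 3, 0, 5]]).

Expand along row 3 (it has 3 zeros):
  − (3) · M_34   where M_34 = det([-5 5 0; 2 -4 5; -1 3 0]) = 50
det = (-1)·(3)·(50) = -150

|S| = -150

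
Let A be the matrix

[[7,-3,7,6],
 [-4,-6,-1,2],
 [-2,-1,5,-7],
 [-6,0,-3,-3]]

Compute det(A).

Expand along row 4 (it has 1 zero):
  − (-6) · M_41   where M_41 = det([-3 7 6; -6 -1 2; -1 5 -7]) = -485
  − (-3) · M_43   where M_43 = det([7 -3 6; -4 -6 2; -2 -1 -7]) = 356
  + (-3) · M_44   where M_44 = det([7 -3 7; -4 -6 -1; -2 -1 5]) = -339
det = (-1)·(-6)·(-485) + (-1)·(-3)·(356) + (+1)·(-3)·(-339) = -825

-825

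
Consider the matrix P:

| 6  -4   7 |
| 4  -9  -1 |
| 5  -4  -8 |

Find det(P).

Expand along row 1:
  + 6 · |-9 -1; -4 -8| = 6·(72 − 4) = 408
  − (-4) · |4 -1; 5 -8| = −(-4)·(-32 − (-5)) = -108
  + 7 · |4 -9; 5 -4| = 7·(-16 − (-45)) = 203
Sum: (408) + (-108) + (203) = 503

503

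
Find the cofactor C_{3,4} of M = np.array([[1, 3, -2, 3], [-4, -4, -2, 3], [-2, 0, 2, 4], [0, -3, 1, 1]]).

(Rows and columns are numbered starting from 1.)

Delete row 3 and column 4; the remaining 3×3 submatrix is [1 3 -2; -4 -4 -2; 0 -3 1].
Its determinant is -22.
The cofactor carries sign (−1)^(3+4) = −1, so C_{3,4} = −(-22) = 22.

22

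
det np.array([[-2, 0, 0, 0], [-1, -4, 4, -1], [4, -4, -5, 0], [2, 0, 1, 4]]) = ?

Expand along row 1 (it has 3 zeros):
  + (-2) · M_11   where M_11 = det([-4 4 -1; -4 -5 0; 0 1 4]) = 148
det = (+1)·(-2)·(148) = -296

The determinant is -296.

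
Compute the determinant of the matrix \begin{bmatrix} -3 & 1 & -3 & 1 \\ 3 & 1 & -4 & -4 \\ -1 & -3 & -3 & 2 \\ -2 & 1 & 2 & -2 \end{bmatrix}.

Expand along row 1:
  + (-3) · M_11   where M_11 = det([1 -4 -4; -3 -3 2; 1 2 -2]) = 30
  − (1) · M_12   where M_12 = det([3 -4 -4; -1 -3 2; -2 2 -2]) = 62
  + (-3) · M_13   where M_13 = det([3 1 -4; -1 -3 2; -2 1 -2]) = 34
  − (1) · M_14   where M_14 = det([3 1 -4; -1 -3 -3; -2 1 2]) = 27
det = (+1)·(-3)·(30) + (-1)·(1)·(62) + (+1)·(-3)·(34) + (-1)·(1)·(27) = -281

The determinant is -281.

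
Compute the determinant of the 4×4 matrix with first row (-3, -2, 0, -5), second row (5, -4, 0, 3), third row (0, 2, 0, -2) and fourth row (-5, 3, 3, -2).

Expand along column 3 (it has 3 zeros):
  − (3) · M_43   where M_43 = det([-3 -2 -5; 5 -4 3; 0 2 -2]) = -76
det = (-1)·(3)·(-76) = 228

The determinant is 228.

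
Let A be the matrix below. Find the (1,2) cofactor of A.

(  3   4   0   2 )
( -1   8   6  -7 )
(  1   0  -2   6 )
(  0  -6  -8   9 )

Delete row 1 and column 2; the remaining 3×3 submatrix is [-1 6 -7; 1 -2 6; 0 -8 9].
Its determinant is -28.
The cofactor carries sign (−1)^(1+2) = −1, so C_{1,2} = −(-28) = 28.

28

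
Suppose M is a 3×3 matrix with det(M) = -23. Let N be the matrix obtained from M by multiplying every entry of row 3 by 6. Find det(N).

Scaling one row by 6 multiplies the determinant by 6.
det(N) = (6)·(-23) = -138

-138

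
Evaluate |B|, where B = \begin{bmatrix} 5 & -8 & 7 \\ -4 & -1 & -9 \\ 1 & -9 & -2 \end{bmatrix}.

Expand along column 1:
  + 5 · |-1 -9; -9 -2| = 5·(2 − 81) = -395
  − (-4) · |-8 7; -9 -2| = −(-4)·(16 − (-63)) = 316
  + 1 · |-8 7; -1 -9| = 1·(72 − (-7)) = 79
Sum: (-395) + (316) + (79) = 0

0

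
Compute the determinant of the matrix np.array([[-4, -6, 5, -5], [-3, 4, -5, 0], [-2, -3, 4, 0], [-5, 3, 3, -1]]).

Expand along column 4 (it has 2 zeros):
  − (-5) · M_14   where M_14 = det([-3 4 -5; -2 -3 4; -5 3 3]) = 112
  + (-1) · M_44   where M_44 = det([-4 -6 5; -3 4 -5; -2 -3 4]) = -51
det = (-1)·(-5)·(112) + (+1)·(-1)·(-51) = 611

The determinant is 611.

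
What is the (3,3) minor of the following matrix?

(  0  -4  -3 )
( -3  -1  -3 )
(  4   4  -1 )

-12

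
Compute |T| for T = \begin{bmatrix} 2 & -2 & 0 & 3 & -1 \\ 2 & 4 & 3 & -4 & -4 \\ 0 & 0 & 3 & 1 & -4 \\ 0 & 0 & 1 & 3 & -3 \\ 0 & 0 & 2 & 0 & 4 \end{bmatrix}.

|T| = 600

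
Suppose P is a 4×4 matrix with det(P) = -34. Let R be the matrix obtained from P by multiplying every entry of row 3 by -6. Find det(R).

|R| = 204

Scaling one row by -6 multiplies the determinant by -6.
det(R) = (-6)·(-34) = 204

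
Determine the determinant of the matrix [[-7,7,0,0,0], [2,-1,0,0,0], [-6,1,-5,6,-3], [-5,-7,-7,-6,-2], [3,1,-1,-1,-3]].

The determinant is 1379.

The matrix is block lower-triangular with a 2×2 block and a 3×3 block on the diagonal, so its determinant equals the product of the determinants of the diagonal blocks.
det of the 2×2 block = -7
det of the 3×3 block = -197
det = (-7)·(-197) = 1379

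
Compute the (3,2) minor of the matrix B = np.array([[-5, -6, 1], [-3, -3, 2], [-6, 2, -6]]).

Delete row 3 and column 2; the remaining 2×2 submatrix is [-5 1; -3 2].
Its determinant is (-5)·2 − 1·(-3) = -7.

-7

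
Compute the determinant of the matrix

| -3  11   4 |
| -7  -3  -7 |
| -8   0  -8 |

Expand along row 3:
  + (-8) · |11 4; -3 -7| = (-8)·(-77 − (-12)) = 520
  + (-8) · |-3 11; -7 -3| = (-8)·(9 − (-77)) = -688
Sum: (520) + (-688) = -168

-168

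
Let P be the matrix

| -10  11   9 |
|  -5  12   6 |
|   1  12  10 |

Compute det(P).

|P| = -512

Expand along row 1:
  + (-10) · |12 6; 12 10| = (-10)·(120 − 72) = -480
  − 11 · |-5 6; 1 10| = −11·(-50 − 6) = 616
  + 9 · |-5 12; 1 12| = 9·(-60 − 12) = -648
Sum: (-480) + (616) + (-648) = -512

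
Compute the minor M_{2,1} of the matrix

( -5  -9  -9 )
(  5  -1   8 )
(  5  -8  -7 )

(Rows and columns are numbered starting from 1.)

-9

Delete row 2 and column 1; the remaining 2×2 submatrix is [-9 -9; -8 -7].
Its determinant is (-9)·(-7) − (-9)·(-8) = -9.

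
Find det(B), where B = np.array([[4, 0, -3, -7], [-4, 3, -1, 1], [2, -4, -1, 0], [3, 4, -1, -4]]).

|B| = -181

Expand along row 1 (it has 1 zero):
  + (4) · M_11   where M_11 = det([3 -1 1; -4 -1 0; 4 -1 -4]) = 36
  + (-3) · M_13   where M_13 = det([-4 3 1; 2 -4 0; 3 4 -4]) = -20
  − (-7) · M_14   where M_14 = det([-4 3 -1; 2 -4 -1; 3 4 -1]) = -55
det = (+1)·(4)·(36) + (+1)·(-3)·(-20) + (-1)·(-7)·(-55) = -181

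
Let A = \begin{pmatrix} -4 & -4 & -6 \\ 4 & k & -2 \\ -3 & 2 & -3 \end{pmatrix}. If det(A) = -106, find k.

Expanding along the row containing k, det(A) is linear in k: det(A) = (-6)·k + (-136).
Set (-6)·k + (-136) = -106  ⇒  (-6)·k = 30  ⇒  k = -5.

k = -5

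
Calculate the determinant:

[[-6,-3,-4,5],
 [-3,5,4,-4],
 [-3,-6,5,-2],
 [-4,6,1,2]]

Expand along row 1:
  + (-6) · M_11   where M_11 = det([5 4 -4; -6 5 -2; 6 1 2]) = 204
  − (-3) · M_12   where M_12 = det([-3 4 -4; -3 5 -2; -4 1 2]) = -48
  + (-4) · M_13   where M_13 = det([-3 5 -4; -3 -6 -2; -4 6 2]) = 238
  − (5) · M_14   where M_14 = det([-3 5 4; -3 -6 5; -4 6 1]) = -145
det = (+1)·(-6)·(204) + (-1)·(-3)·(-48) + (+1)·(-4)·(238) + (-1)·(5)·(-145) = -1595

-1595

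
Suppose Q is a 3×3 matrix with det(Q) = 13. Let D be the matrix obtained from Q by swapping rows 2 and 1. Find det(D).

The determinant is -13.

Swapping two rows multiplies the determinant by −1.
det(D) = (-1)·(13) = -13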